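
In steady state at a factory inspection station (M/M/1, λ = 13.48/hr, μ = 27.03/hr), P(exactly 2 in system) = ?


ρ = 13.48/27.03 = 0.4987
P_n = (1−ρ)·ρ^n = (1 − 0.4987)·0.4987^2 = 0.5013·0.248707 = 0.124675

Final: 0.124675


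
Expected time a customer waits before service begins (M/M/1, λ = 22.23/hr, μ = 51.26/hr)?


ρ = 22.23/51.26 = 0.4337
Wq = ρ/(μ−λ) = 0.4337/(51.26 − 22.23) = 0.4337/29.03 = 0.01494 hr

Final: 0.01494 hr


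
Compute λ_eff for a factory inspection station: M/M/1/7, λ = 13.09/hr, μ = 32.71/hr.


ρ = 0.4002; P_K = (1−ρ)ρ^7/(1−ρ^8) = 0.0009865
λ_eff = λ(1 − P_K) = 13.09·(1 − 0.0009865) = 13.09·0.999013 = 13.0771 /hr

Final: 13.0771 /hr


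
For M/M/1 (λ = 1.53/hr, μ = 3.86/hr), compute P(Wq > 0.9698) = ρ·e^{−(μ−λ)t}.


ρ = 1.53/3.86 = 0.3964
P(Wq > t) = ρ·e^{−(μ−λ)t} = 0.3964·e^{−2.2596}
= 0.3964·0.104389 = 0.041377

Final: 0.041377


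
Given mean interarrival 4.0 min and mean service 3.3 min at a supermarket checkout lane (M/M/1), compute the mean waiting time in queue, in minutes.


λ = 60/4.0 = 15.0000 /hr
μ = 60/3.3 = 18.1818 /hr
ρ = λ/μ = 15.0000/18.1818 = 0.8250
Wq = ρ/(μ−λ) = 0.8250/(18.1818−15.0000) = 0.25929 hr
In minutes: 0.25929·60 = 15.557 min

Final: 15.557 min


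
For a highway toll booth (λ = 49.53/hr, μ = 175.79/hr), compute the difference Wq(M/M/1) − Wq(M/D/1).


ρ = 49.53/175.79 = 0.2818
Wq(M/M/1) = ρ/(μ−λ) = 0.2818/126.26 = 0.002232 hr
Wq(M/D/1) = ρ/(2(μ−λ)) = 0.001116 hr
Savings = 0.002232 − 0.001116 = 0.001116 hr

Final: 0.001116 hr


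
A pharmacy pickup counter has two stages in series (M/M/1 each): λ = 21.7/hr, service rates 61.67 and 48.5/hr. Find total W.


Each node sees arrival rate λ = 21.7/hr (tandem ⇒ throughput preserved).
W₁ = 1/(μ₁−λ) = 1/(61.67−21.7) = 0.02502 hr
W₂ = 1/(μ₂−λ) = 1/(48.5−21.7) = 0.03731 hr
W_total = W₁ + W₂ = 0.02502 + 0.03731 = 0.06233 hr

Final: 0.06233 hr


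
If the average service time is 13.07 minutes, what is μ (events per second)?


μ = 1/(service time) in consistent units.
1 second = 0.0166667 min, so μ = 0.0166667/13.07 = 0.001275 per second

Final: 0.001275 /sec


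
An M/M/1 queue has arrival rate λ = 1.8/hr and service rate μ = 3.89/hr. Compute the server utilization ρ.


ρ = λ/μ = 1.8/3.89 = 0.4627

Final: 0.4627


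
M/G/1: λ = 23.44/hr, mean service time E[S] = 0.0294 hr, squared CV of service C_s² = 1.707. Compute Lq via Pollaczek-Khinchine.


ρ = λ·E[S] = 23.44·0.0294 = 0.6891
Lq = ρ²(1+C_s²)/(2(1−ρ)) = 0.4749·(1+1.707)/(2·0.3109)
= 0.4749·2.7070/0.6217 = 2.06775

Final: 2.06775


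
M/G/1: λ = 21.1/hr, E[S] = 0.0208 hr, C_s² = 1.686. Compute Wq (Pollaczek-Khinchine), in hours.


ρ = λ·E[S] = 21.1·0.0208 = 0.4389
E[S²] = E[S]²(1+C_s²) = 0.0208²·(1+1.686) = 0.001162
Wq = λ·E[S²]/(2(1−ρ)) = 21.1·0.001162/(2·0.5611) = 0.02185 hr

Final: 0.02185 hr


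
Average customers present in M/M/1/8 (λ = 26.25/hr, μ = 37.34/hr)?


ρ = 26.25/37.34 = 0.7030
L = ρ[1 − (K+1)ρ^K + Kρ^(K+1)] / [(1−ρ)(1−ρ^(K+1))]
Numerator: 0.7030·(1 − 9·0.059654 + 8·0.041937) = 0.561421
Denominator: (0.2970)·(0.958063) = 0.284545
L = 0.561421/0.284545 = 1.9730

Final: 1.9730


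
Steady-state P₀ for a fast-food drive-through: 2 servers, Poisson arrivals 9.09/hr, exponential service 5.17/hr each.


a = λ/μ = 9.09/5.17 = 1.7582; ρ = a/c = 0.8791
Σ_{k=0}^{1} a^k/k! (terms k=0..1) = 1.00000 + 1.75822 = 2.75822
Tail: a^2/(2!(1−ρ)) = 3.09134/(2·0.1209) = 12.78578
P₀ = 1/(2.75822 + 12.78578) = 1/15.54400 = 0.064334

Final: 0.064334


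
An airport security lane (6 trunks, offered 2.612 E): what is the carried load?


B(6,2.612) = 0.032947 (Erlang-B)
Carried load = a(1 − B) = 2.612·(1 − 0.032947) = 2.612·0.967053 = 2.5259 E

Final: 2.5259 Erlangs


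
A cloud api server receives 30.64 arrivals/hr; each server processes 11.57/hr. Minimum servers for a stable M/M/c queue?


Stability requires cμ > λ ⇔ c > λ/μ.
λ/μ = 30.64/11.57 = 2.6482
Minimum integer c = ⌊2.6482⌋ + 1 = 3
Check: 3·11.57 = 34.71 > 30.64, while 2·11.57 = 23.14 ≤ 30.64

Final: 3 servers


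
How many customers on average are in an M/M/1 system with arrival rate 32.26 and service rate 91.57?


ρ = λ/μ = 32.26/91.57 = 0.3523
L = ρ/(1−ρ) = 0.3523/(1 − 0.3523) = 0.3523/0.6477 = 0.5439

Final: 0.5439


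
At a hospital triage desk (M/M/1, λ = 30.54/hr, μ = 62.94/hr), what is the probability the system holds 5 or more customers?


ρ = 30.54/62.94 = 0.4852
P(N ≥ n) = ρ^n = 0.4852^5 = 0.026897

Final: 0.026897


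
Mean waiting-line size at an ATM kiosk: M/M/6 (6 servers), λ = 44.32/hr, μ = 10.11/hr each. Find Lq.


a = λ/μ = 4.3838; ρ = a/6 = 0.7306
P₀ = 0.010581
Lq = P₀·a^c·ρ / (c!·(1−ρ)²) = 0.010581·7097.27408·0.7306/(720·0.07256)
= 1.05025

Final: 1.05025


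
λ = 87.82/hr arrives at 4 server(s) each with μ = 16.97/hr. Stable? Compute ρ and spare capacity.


Total capacity cμ = 4·16.97 = 67.88/hr
ρ = λ/(cμ) = 87.82/67.88 = 1.2938
Stable ⇔ ρ < 1: NO
Spare capacity = cμ − λ = 67.88 − 87.82 = -19.94/hr

Final: ρ = 1.2938; unstable; margin = -19.94/hr


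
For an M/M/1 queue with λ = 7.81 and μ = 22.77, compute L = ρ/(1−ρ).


ρ = λ/μ = 7.81/22.77 = 0.3430
L = ρ/(1−ρ) = 0.3430/(1 − 0.3430) = 0.3430/0.6570 = 0.5221

Final: 0.5221


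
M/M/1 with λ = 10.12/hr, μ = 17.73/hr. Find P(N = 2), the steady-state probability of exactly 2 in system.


ρ = 10.12/17.73 = 0.5708
P_n = (1−ρ)·ρ^n = (1 − 0.5708)·0.5708^2 = 0.4292·0.325794 = 0.139836

Final: 0.139836


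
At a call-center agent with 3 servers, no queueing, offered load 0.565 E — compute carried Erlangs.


B(3,0.565) = 0.017132 (Erlang-B)
Carried load = a(1 − B) = 0.565·(1 − 0.017132) = 0.565·0.982868 = 0.5553 E

Final: 0.5553 Erlangs


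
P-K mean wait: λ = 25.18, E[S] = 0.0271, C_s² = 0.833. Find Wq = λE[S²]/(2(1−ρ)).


ρ = λ·E[S] = 25.18·0.0271 = 0.6824
E[S²] = E[S]²(1+C_s²) = 0.0271²·(1+0.833) = 0.001346
Wq = λ·E[S²]/(2(1−ρ)) = 25.18·0.001346/(2·0.3176) = 0.05336 hr

Final: 0.05336 hr


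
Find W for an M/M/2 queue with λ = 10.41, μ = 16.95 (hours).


a = 0.6142; ρ = 0.3071; P₀ = 0.530129
Lq = P₀·a^c·ρ/(c!(1−ρ)²) = 0.06394
Wq = Lq/λ = 0.06394/10.41 = 0.006143 hr
W = Wq + 1/μ = 0.006143 + 0.05900 = 0.06514 hr

Final: 0.06514 hr


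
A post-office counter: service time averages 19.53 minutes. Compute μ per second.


μ = 1/(service time) in consistent units.
1 second = 0.0166667 min, so μ = 0.0166667/19.53 = 0.0008534 per second

Final: 0.0008534 /sec


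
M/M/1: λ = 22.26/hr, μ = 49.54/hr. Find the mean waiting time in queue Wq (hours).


ρ = 22.26/49.54 = 0.4493
Wq = ρ/(μ−λ) = 0.4493/(49.54 − 22.26) = 0.4493/27.28 = 0.01647 hr

Final: 0.01647 hr


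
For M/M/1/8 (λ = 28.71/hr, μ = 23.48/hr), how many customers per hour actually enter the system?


ρ = 1.2227; P_K = (1−ρ)ρ^8/(1−ρ^9) = 0.217818
λ_eff = λ(1 − P_K) = 28.71·(1 − 0.217818) = 28.71·0.782182 = 22.4564 /hr

Final: 22.4564 /hr


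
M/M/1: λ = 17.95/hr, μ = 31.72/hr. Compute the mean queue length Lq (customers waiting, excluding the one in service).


ρ = 17.95/31.72 = 0.5659
Lq = ρ²/(1−ρ) = 0.3202/0.4341 = 0.7377

Final: 0.7377


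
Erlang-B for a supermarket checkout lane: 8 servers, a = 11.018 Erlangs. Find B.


B(c,a) = (a^c/c!) / Σ_{k=0}^{c} a^k/k!
a^8/8! = 5386.437449
Σ terms (k=0..8): 1.00000 + 11.01800 + 60.69816 + 222.92412 + 614.04448 + 1353.10841 + 2484.75808 + 3911.00922 + 5386.43745 = 14044.997920
B = 5386.437449/14044.997920 = 0.383513

Final: 0.383513


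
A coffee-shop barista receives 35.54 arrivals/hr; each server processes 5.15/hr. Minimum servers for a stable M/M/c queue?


Stability requires cμ > λ ⇔ c > λ/μ.
λ/μ = 35.54/5.15 = 6.9010
Minimum integer c = ⌊6.9010⌋ + 1 = 7
Check: 7·5.15 = 36.05 > 35.54, while 6·5.15 = 30.90 ≤ 35.54

Final: 7 servers


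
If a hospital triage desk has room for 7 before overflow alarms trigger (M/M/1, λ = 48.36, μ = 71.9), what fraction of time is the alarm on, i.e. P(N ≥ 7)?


ρ = 48.36/71.9 = 0.6726
P(N ≥ n) = ρ^n = 0.6726^7 = 0.062273

Final: 0.062273


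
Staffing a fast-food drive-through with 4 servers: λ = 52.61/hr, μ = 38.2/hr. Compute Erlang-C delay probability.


a = λ/μ = 1.3772; ρ = a/4 = 0.3443
P₀ = 0.250652 (from M/M/c formula)
C(c,a) = [a^c/(c!(1−ρ))]·P₀ = [3.59766/(24·0.6557)]·0.250652
= 0.22862·0.250652 = 0.057303

Final: 0.057303


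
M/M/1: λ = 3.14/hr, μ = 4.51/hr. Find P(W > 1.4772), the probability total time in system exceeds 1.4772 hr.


W ~ Exponential(μ−λ) for M/M/1.
μ − λ = 4.51 − 3.14 = 1.3700
P(W > t) = e^{−(μ−λ)t} = e^{−2.0238} = 0.132157

Final: 0.132157


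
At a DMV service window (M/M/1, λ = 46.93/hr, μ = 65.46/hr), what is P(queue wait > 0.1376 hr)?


ρ = 46.93/65.46 = 0.7169
P(Wq > t) = ρ·e^{−(μ−λ)t} = 0.7169·e^{−2.5497}
= 0.7169·0.078103 = 0.055994

Final: 0.055994


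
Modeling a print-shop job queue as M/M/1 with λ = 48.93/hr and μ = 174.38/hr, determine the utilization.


ρ = λ/μ = 48.93/174.38 = 0.2806

Final: 0.2806


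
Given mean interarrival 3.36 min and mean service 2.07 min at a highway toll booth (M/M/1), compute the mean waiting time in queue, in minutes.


λ = 60/3.36 = 17.8571 /hr
μ = 60/2.07 = 28.9855 /hr
ρ = λ/μ = 17.8571/28.9855 = 0.6161
Wq = ρ/(μ−λ) = 0.6161/(28.9855−17.8571) = 0.05536 hr
In minutes: 0.05536·60 = 3.322 min

Final: 3.322 min


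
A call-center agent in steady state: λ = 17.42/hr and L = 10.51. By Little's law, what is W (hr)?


W = L/λ = 10.51/17.42 = 0.6033 hr

Final: 0.6033 hr


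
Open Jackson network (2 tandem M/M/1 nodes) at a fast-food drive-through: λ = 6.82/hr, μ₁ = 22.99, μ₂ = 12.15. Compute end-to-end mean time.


Each node sees arrival rate λ = 6.82/hr (tandem ⇒ throughput preserved).
W₁ = 1/(μ₁−λ) = 1/(22.99−6.82) = 0.06184 hr
W₂ = 1/(μ₂−λ) = 1/(12.15−6.82) = 0.18762 hr
W_total = W₁ + W₂ = 0.06184 + 0.18762 = 0.24946 hr

Final: 0.24946 hr


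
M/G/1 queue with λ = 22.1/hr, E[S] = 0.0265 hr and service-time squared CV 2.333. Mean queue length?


ρ = λ·E[S] = 22.1·0.0265 = 0.5857
Lq = ρ²(1+C_s²)/(2(1−ρ)) = 0.3430·(1+2.333)/(2·0.4143)
= 0.3430·3.3330/0.8287 = 1.37948

Final: 1.37948


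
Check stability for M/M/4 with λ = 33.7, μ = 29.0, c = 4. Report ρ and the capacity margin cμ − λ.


Total capacity cμ = 4·29.0 = 116.00/hr
ρ = λ/(cμ) = 33.7/116.00 = 0.2905
Stable ⇔ ρ < 1: YES
Spare capacity = cμ − λ = 116.00 − 33.7 = 82.30/hr

Final: ρ = 0.2905; stable; margin = 82.30/hr


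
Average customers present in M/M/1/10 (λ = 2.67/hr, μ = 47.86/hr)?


ρ = 2.67/47.86 = 0.05579
L = ρ[1 − (K+1)ρ^K + Kρ^(K+1)] / [(1−ρ)(1−ρ^(K+1))]
Numerator: 0.05579·(1 − 11·2.920e-13 + 10·1.629e-14) = 0.055788
Denominator: (0.9442)·(1.000000) = 0.944212
L = 0.055788/0.944212 = 0.05908

Final: 0.05908


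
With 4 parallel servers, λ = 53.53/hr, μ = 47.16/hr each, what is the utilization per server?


ρ = λ/(cμ) = 53.53/(4·47.16) = 53.53/188.64 = 0.2838

Final: 0.2838


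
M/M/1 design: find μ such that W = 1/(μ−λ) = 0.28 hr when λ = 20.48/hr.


W = 1/(μ−λ) ⇒ μ − λ = 1/W = 1/0.28 = 3.5714
μ = λ + 1/W = 20.48 + 3.5714 = 24.0514 per hr

Final: 24.0514 /hr


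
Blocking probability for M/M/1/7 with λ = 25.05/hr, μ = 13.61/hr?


ρ = λ/μ = 25.05/13.61 = 1.8406
P_K = (1−ρ)ρ^K/(1−ρ^(K+1)) = (-0.8406·71.556194)/(1 − 131.703356)
= -60.147161/-130.703356 = 0.460181

Final: 0.460181


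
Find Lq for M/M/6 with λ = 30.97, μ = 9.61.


a = λ/μ = 3.2227; ρ = a/6 = 0.5371
P₀ = 0.038841
Lq = P₀·a^c·ρ / (c!·(1−ρ)²) = 0.038841·1120.22924·0.5371/(720·0.21426)
= 0.15149

Final: 0.15149


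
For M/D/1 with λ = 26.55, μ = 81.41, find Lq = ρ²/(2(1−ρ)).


ρ = 26.55/81.41 = 0.3261
M/D/1: Lq = ρ²/(2(1−ρ)) = 0.1064/(2·0.6739) = 0.07892

Final: 0.07892


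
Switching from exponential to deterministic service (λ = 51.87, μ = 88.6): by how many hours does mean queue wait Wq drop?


ρ = 51.87/88.6 = 0.5854
Wq(M/M/1) = ρ/(μ−λ) = 0.5854/36.73 = 0.01594 hr
Wq(M/D/1) = ρ/(2(μ−λ)) = 0.007970 hr
Savings = 0.01594 − 0.007970 = 0.007970 hr

Final: 0.007970 hr


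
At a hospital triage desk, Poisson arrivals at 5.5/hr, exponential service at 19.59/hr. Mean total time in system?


W = 1/(μ−λ) = 1/(19.59 − 5.5) = 1/14.09 = 0.07097 hr

Final: 0.07097 hr


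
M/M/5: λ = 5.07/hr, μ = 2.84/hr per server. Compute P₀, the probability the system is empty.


a = λ/μ = 5.07/2.84 = 1.7852; ρ = a/c = 0.3570
Σ_{k=0}^{4} a^k/k! (terms k=0..4) = 1.00000 + 1.78521 + 1.59349 + 0.94824 + 0.42320 = 5.75014
Tail: a^5/(5!(1−ρ)) = 18.13210/(120·0.6430) = 0.23501
P₀ = 1/(5.75014 + 0.23501) = 1/5.98515 = 0.167080

Final: 0.167080


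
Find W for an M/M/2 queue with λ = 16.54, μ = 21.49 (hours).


a = 0.7697; ρ = 0.3848; P₀ = 0.444220
Lq = P₀·a^c·ρ/(c!(1−ρ)²) = 0.13380
Wq = Lq/λ = 0.13380/16.54 = 0.008089 hr
W = Wq + 1/μ = 0.008089 + 0.04653 = 0.05462 hr

Final: 0.05462 hr


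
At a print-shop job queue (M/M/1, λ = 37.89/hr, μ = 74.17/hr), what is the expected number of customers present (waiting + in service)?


ρ = λ/μ = 37.89/74.17 = 0.5109
L = ρ/(1−ρ) = 0.5109/(1 − 0.5109) = 0.5109/0.4891 = 1.0444

Final: 1.0444


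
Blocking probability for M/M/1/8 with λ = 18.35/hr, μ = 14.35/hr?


ρ = λ/μ = 18.35/14.35 = 1.2787
P_K = (1−ρ)ρ^K/(1−ρ^(K+1)) = (-0.2787·7.149462)/(1 − 9.142343)
= -1.992881/-8.142343 = 0.244755

Final: 0.244755


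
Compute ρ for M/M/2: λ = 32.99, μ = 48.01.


ρ = λ/(cμ) = 32.99/(2·48.01) = 32.99/96.02 = 0.3436

Final: 0.3436


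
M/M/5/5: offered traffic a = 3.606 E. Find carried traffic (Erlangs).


B(5,3.606) = 0.163645 (Erlang-B)
Carried load = a(1 − B) = 3.606·(1 − 0.163645) = 3.606·0.836355 = 3.0159 E

Final: 3.0159 Erlangs


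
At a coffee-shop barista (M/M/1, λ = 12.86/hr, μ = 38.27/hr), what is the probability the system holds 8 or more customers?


ρ = 12.86/38.27 = 0.3360
P(N ≥ n) = ρ^n = 0.3360^8 = 0.0001626

Final: 0.0001626


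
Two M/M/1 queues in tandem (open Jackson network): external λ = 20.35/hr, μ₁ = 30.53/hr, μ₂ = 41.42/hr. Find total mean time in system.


Each node sees arrival rate λ = 20.35/hr (tandem ⇒ throughput preserved).
W₁ = 1/(μ₁−λ) = 1/(30.53−20.35) = 0.09823 hr
W₂ = 1/(μ₂−λ) = 1/(41.42−20.35) = 0.04746 hr
W_total = W₁ + W₂ = 0.09823 + 0.04746 = 0.14569 hr

Final: 0.14569 hr


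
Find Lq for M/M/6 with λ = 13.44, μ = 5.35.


a = λ/μ = 2.5121; ρ = a/6 = 0.4187
P₀ = 0.080621
Lq = P₀·a^c·ρ / (c!·(1−ρ)²) = 0.080621·251.34655·0.4187/(720·0.33792)
= 0.03487

Final: 0.03487


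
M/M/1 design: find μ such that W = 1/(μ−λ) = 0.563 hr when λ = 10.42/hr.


W = 1/(μ−λ) ⇒ μ − λ = 1/W = 1/0.563 = 1.7762
μ = λ + 1/W = 10.42 + 1.7762 = 12.1962 per hr

Final: 12.1962 /hr


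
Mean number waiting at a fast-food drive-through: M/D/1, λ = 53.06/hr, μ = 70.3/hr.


ρ = 53.06/70.3 = 0.7548
M/D/1: Lq = ρ²/(2(1−ρ)) = 0.5697/(2·0.2452) = 1.16148

Final: 1.16148


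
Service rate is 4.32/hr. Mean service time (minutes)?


Mean service time = 1/μ = 1/4.32 hour = 0.23148 hour
In minutes: 0.23148 × 60 = 13.8889 min

Final: 13.8889 min


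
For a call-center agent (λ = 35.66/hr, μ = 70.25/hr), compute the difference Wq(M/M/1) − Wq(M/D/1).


ρ = 35.66/70.25 = 0.5076
Wq(M/M/1) = ρ/(μ−λ) = 0.5076/34.59 = 0.01468 hr
Wq(M/D/1) = ρ/(2(μ−λ)) = 0.007338 hr
Savings = 0.01468 − 0.007338 = 0.007338 hr

Final: 0.007338 hr


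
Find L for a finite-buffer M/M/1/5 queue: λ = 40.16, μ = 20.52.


ρ = 40.16/20.52 = 1.9571
L = ρ[1 − (K+1)ρ^K + Kρ^(K+1)] / [(1−ρ)(1−ρ^(K+1))]
Numerator: 1.9571·(1 − 6·28.713209 + 5·56.195053) = 214.687706
Denominator: (-0.9571)·(-55.195053) = 52.828014
L = 214.687706/52.828014 = 4.0639

Final: 4.0639


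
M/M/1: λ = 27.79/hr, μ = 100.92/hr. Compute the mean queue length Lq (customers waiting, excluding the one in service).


ρ = 27.79/100.92 = 0.2754
Lq = ρ²/(1−ρ) = 0.07583/0.7246 = 0.1046

Final: 0.1046


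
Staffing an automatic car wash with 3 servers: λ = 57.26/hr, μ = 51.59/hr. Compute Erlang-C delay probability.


a = λ/μ = 1.1099; ρ = a/3 = 0.3700
P₀ = 0.323882 (from M/M/c formula)
C(c,a) = [a^c/(c!(1−ρ))]·P₀ = [1.36728/(6·0.6300)]·0.323882
= 0.36170·0.323882 = 0.117147

Final: 0.117147


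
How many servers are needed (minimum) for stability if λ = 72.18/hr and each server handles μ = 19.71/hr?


Stability requires cμ > λ ⇔ c > λ/μ.
λ/μ = 72.18/19.71 = 3.6621
Minimum integer c = ⌊3.6621⌋ + 1 = 4
Check: 4·19.71 = 78.84 > 72.18, while 3·19.71 = 59.13 ≤ 72.18

Final: 4 servers


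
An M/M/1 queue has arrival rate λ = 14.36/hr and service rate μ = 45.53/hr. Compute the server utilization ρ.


ρ = λ/μ = 14.36/45.53 = 0.3154

Final: 0.3154


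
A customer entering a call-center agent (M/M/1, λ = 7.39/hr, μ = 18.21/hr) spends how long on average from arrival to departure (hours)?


W = 1/(μ−λ) = 1/(18.21 − 7.39) = 1/10.82 = 0.09242 hr

Final: 0.09242 hr


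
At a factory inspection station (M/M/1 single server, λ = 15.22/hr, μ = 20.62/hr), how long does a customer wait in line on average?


ρ = 15.22/20.62 = 0.7381
Wq = ρ/(μ−λ) = 0.7381/(20.62 − 15.22) = 0.7381/5.40 = 0.1367 hr

Final: 0.1367 hr


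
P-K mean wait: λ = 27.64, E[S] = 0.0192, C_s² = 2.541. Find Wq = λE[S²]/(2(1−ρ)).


ρ = λ·E[S] = 27.64·0.0192 = 0.5307
E[S²] = E[S]²(1+C_s²) = 0.0192²·(1+2.541) = 0.001305
Wq = λ·E[S²]/(2(1−ρ)) = 27.64·0.001305/(2·0.4693) = 0.03844 hr

Final: 0.03844 hr


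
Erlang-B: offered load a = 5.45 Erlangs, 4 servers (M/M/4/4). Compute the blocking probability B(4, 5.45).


B(c,a) = (a^c/c!) / Σ_{k=0}^{c} a^k/k!
a^4/4! = 36.759938
Σ terms (k=0..4): 1.00000 + 5.45000 + 14.85125 + 26.97977 + 36.75994 = 85.040959
B = 36.759938/85.040959 = 0.432262

Final: 0.432262


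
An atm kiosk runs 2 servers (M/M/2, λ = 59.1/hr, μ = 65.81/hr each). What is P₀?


a = λ/μ = 59.1/65.81 = 0.8980; ρ = a/c = 0.4490
Σ_{k=0}^{1} a^k/k! (terms k=0..1) = 1.00000 + 0.89804 = 1.89804
Tail: a^2/(2!(1−ρ)) = 0.80648/(2·0.5510) = 0.73186
P₀ = 1/(1.89804 + 0.73186) = 1/2.62990 = 0.380243

Final: 0.380243


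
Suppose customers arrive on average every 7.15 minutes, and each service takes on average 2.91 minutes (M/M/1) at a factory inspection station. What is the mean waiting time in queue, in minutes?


λ = 60/7.15 = 8.3916 /hr
μ = 60/2.91 = 20.6186 /hr
ρ = λ/μ = 8.3916/20.6186 = 0.4070
Wq = ρ/(μ−λ) = 0.4070/(20.6186−8.3916) = 0.03329 hr
In minutes: 0.03329·60 = 1.997 min

Final: 1.997 min


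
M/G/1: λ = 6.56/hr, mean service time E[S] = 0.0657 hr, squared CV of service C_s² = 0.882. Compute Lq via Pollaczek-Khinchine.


ρ = λ·E[S] = 6.56·0.0657 = 0.4310
Lq = ρ²(1+C_s²)/(2(1−ρ)) = 0.1858·(1+0.882)/(2·0.5690)
= 0.1858·1.8820/1.1380 = 0.30719

Final: 0.30719


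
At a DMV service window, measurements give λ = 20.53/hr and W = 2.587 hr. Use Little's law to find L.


L = λW = 20.53·2.587 = 53.1111

Final: 53.1111


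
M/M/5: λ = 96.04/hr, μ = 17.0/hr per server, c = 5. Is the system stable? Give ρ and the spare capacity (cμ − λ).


Total capacity cμ = 5·17.0 = 85.00/hr
ρ = λ/(cμ) = 96.04/85.00 = 1.1299
Stable ⇔ ρ < 1: NO
Spare capacity = cμ − λ = 85.00 − 96.04 = -11.04/hr

Final: ρ = 1.1299; unstable; margin = -11.04/hr


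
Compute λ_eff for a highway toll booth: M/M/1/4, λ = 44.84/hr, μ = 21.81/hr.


ρ = 2.0559; P_K = (1−ρ)ρ^4/(1−ρ^5) = 0.527978
λ_eff = λ(1 − P_K) = 44.84·(1 − 0.527978) = 44.84·0.472022 = 21.1655 /hr

Final: 21.1655 /hr


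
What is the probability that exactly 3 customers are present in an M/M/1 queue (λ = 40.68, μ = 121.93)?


ρ = 40.68/121.93 = 0.3336
P_n = (1−ρ)·ρ^n = (1 − 0.3336)·0.3336^3 = 0.6664·0.037137 = 0.024747

Final: 0.024747


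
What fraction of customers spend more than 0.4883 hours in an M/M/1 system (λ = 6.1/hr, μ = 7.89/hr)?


W ~ Exponential(μ−λ) for M/M/1.
μ − λ = 7.89 − 6.1 = 1.7900
P(W > t) = e^{−(μ−λ)t} = e^{−0.8741} = 0.417255

Final: 0.417255


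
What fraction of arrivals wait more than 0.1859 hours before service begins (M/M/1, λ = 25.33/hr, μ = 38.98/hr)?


ρ = 25.33/38.98 = 0.6498
P(Wq > t) = ρ·e^{−(μ−λ)t} = 0.6498·e^{−2.5375}
= 0.6498·0.079061 = 0.051375

Final: 0.051375


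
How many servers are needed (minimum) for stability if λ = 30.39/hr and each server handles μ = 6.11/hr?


Stability requires cμ > λ ⇔ c > λ/μ.
λ/μ = 30.39/6.11 = 4.9738
Minimum integer c = ⌊4.9738⌋ + 1 = 5
Check: 5·6.11 = 30.55 > 30.39, while 4·6.11 = 24.44 ≤ 30.39

Final: 5 servers


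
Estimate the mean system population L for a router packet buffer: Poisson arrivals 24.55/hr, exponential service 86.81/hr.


ρ = λ/μ = 24.55/86.81 = 0.2828
L = ρ/(1−ρ) = 0.2828/(1 − 0.2828) = 0.2828/0.7172 = 0.3943

Final: 0.3943


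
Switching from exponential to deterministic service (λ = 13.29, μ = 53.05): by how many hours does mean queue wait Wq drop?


ρ = 13.29/53.05 = 0.2505
Wq(M/M/1) = ρ/(μ−λ) = 0.2505/39.76 = 0.006301 hr
Wq(M/D/1) = ρ/(2(μ−λ)) = 0.003150 hr
Savings = 0.006301 − 0.003150 = 0.003150 hr

Final: 0.003150 hr


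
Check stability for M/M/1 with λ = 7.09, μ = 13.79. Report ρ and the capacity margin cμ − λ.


Total capacity cμ = 1·13.79 = 13.79/hr
ρ = λ/(cμ) = 7.09/13.79 = 0.5141
Stable ⇔ ρ < 1: YES
Spare capacity = cμ − λ = 13.79 − 7.09 = 6.70/hr

Final: ρ = 0.5141; stable; margin = 6.70/hr


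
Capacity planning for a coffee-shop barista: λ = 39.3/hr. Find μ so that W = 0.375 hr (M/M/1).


W = 1/(μ−λ) ⇒ μ − λ = 1/W = 1/0.375 = 2.6667
μ = λ + 1/W = 39.3 + 2.6667 = 41.9667 per hr

Final: 41.9667 /hr


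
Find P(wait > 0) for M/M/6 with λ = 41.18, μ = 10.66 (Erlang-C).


a = λ/μ = 3.8630; ρ = a/6 = 0.6438
P₀ = 0.019478 (from M/M/c formula)
C(c,a) = [a^c/(c!(1−ρ))]·P₀ = [3323.34039/(720·0.3562)]·0.019478
= 12.95976·0.019478 = 0.252427

Final: 0.252427


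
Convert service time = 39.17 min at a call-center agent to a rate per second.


μ = 1/(service time) in consistent units.
1 second = 0.0166667 min, so μ = 0.0166667/39.17 = 0.0004255 per second

Final: 0.0004255 /sec


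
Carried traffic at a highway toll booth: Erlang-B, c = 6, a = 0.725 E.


B(6,0.725) = 0.00009769 (Erlang-B)
Carried load = a(1 − B) = 0.725·(1 − 0.00009769) = 0.725·0.999902 = 0.7249 E

Final: 0.7249 Erlangs


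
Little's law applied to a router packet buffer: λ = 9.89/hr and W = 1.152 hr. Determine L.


L = λW = 9.89·1.152 = 11.3933

Final: 11.3933


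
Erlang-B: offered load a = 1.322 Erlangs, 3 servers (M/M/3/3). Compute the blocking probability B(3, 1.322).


B(c,a) = (a^c/c!) / Σ_{k=0}^{c} a^k/k!
a^3/3! = 0.385073
Σ terms (k=0..3): 1.00000 + 1.32200 + 0.87384 + 0.38507 = 3.580915
B = 0.385073/3.580915 = 0.107535

Final: 0.107535


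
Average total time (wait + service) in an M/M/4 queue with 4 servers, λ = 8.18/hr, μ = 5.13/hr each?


a = 1.5945; ρ = 0.3986; P₀ = 0.200423
Lq = P₀·a^c·ρ/(c!(1−ρ)²) = 0.05951
Wq = Lq/λ = 0.05951/8.18 = 0.007275 hr
W = Wq + 1/μ = 0.007275 + 0.19493 = 0.20221 hr

Final: 0.20221 hr


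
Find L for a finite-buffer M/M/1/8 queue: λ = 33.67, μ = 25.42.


ρ = 33.67/25.42 = 1.3245
L = ρ[1 − (K+1)ρ^K + Kρ^(K+1)] / [(1−ρ)(1−ρ^(K+1))]
Numerator: 1.3245·(1 − 9·9.474157 + 8·12.548971) = 21.357485
Denominator: (-0.3245)·(-11.548971) = 3.748191
L = 21.357485/3.748191 = 5.6981

Final: 5.6981


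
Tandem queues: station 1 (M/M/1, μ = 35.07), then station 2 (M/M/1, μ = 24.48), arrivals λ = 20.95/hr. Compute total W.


Each node sees arrival rate λ = 20.95/hr (tandem ⇒ throughput preserved).
W₁ = 1/(μ₁−λ) = 1/(35.07−20.95) = 0.07082 hr
W₂ = 1/(μ₂−λ) = 1/(24.48−20.95) = 0.28329 hr
W_total = W₁ + W₂ = 0.07082 + 0.28329 = 0.35411 hr

Final: 0.35411 hr


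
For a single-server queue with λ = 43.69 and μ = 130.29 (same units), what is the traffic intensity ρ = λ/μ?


ρ = λ/μ = 43.69/130.29 = 0.3353

Final: 0.3353


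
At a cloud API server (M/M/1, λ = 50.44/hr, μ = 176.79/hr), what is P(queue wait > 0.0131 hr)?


ρ = 50.44/176.79 = 0.2853
P(Wq > t) = ρ·e^{−(μ−λ)t} = 0.2853·e^{−1.6552}
= 0.2853·0.191057 = 0.054510

Final: 0.054510


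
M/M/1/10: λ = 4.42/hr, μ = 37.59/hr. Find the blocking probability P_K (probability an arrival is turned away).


ρ = λ/μ = 4.42/37.59 = 0.1176
P_K = (1−ρ)ρ^K/(1−ρ^(K+1)) = (0.8824·5.052e-10)/(1 − 5.941e-11)
= 4.458e-10/1.000000 = 4.458e-10

Final: 4.458e-10


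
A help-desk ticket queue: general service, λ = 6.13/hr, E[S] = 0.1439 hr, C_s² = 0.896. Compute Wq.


ρ = λ·E[S] = 6.13·0.1439 = 0.8821
E[S²] = E[S]²(1+C_s²) = 0.1439²·(1+0.896) = 0.039261
Wq = λ·E[S²]/(2(1−ρ)) = 6.13·0.039261/(2·0.1179) = 1.02071 hr

Final: 1.02071 hr


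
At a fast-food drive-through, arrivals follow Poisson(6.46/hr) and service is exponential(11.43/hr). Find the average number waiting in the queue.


ρ = 6.46/11.43 = 0.5652
Lq = ρ²/(1−ρ) = 0.3194/0.4348 = 0.7346

Final: 0.7346


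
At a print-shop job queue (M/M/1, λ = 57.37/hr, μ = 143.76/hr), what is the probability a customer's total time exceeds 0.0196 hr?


W ~ Exponential(μ−λ) for M/M/1.
μ − λ = 143.76 − 57.37 = 86.3900
P(W > t) = e^{−(μ−λ)t} = e^{−1.6932} = 0.183922

Final: 0.183922


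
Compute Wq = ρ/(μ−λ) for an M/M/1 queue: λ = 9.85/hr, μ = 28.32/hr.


ρ = 9.85/28.32 = 0.3478
Wq = ρ/(μ−λ) = 0.3478/(28.32 − 9.85) = 0.3478/18.47 = 0.01883 hr

Final: 0.01883 hr


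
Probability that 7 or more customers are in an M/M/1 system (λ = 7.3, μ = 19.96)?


ρ = 7.3/19.96 = 0.3657
P(N ≥ n) = ρ^n = 0.3657^7 = 0.0008753

Final: 0.0008753


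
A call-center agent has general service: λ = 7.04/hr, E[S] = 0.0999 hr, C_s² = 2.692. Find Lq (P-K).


ρ = λ·E[S] = 7.04·0.0999 = 0.7033
Lq = ρ²(1+C_s²)/(2(1−ρ)) = 0.4946·(1+2.692)/(2·0.2967)
= 0.4946·3.6920/0.5934 = 3.07740

Final: 3.07740


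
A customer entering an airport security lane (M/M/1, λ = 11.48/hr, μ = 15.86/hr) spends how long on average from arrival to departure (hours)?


W = 1/(μ−λ) = 1/(15.86 − 11.48) = 1/4.38 = 0.2283 hr

Final: 0.2283 hr


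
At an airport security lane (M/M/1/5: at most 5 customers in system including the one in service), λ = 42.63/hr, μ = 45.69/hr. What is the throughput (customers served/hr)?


ρ = 0.9330; P_K = (1−ρ)ρ^5/(1−ρ^6) = 0.139170
λ_eff = λ(1 − P_K) = 42.63·(1 − 0.139170) = 42.63·0.860830 = 36.6972 /hr

Final: 36.6972 /hr


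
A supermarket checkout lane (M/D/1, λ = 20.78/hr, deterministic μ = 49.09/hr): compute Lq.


ρ = 20.78/49.09 = 0.4233
M/D/1: Lq = ρ²/(2(1−ρ)) = 0.1792/(2·0.5767) = 0.15536

Final: 0.15536


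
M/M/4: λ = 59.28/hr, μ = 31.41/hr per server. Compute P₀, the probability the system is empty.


a = λ/μ = 59.28/31.41 = 1.8873; ρ = a/c = 0.4718
Σ_{k=0}^{3} a^k/k! (terms k=0..3) = 1.00000 + 1.88730 + 1.78095 + 1.12039 = 5.78863
Tail: a^4/(4!(1−ρ)) = 12.68706/(24·0.5282) = 1.00086
P₀ = 1/(5.78863 + 1.00086) = 1/6.78949 = 0.147287

Final: 0.147287


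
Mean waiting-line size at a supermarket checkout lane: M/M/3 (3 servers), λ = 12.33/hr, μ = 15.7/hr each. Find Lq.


a = λ/μ = 0.7854; ρ = a/3 = 0.2618
P₀ = 0.453906
Lq = P₀·a^c·ρ / (c!·(1−ρ)²) = 0.453906·0.48438·0.2618/(6·0.54496)
= 0.01760

Final: 0.01760


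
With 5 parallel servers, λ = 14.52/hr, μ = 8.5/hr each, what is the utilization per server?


ρ = λ/(cμ) = 14.52/(5·8.5) = 14.52/42.50 = 0.3416

Final: 0.3416


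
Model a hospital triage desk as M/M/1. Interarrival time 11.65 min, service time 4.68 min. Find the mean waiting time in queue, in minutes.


λ = 60/11.65 = 5.1502 /hr
μ = 60/4.68 = 12.8205 /hr
ρ = λ/μ = 5.1502/12.8205 = 0.4017
Wq = ρ/(μ−λ) = 0.4017/(12.8205−5.1502) = 0.05237 hr
In minutes: 0.05237·60 = 3.142 min

Final: 3.142 min


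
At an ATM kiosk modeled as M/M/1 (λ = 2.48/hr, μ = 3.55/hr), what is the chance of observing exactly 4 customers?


ρ = 2.48/3.55 = 0.6986
P_n = (1−ρ)·ρ^n = (1 − 0.6986)·0.6986^4 = 0.3014·0.238173 = 0.071787

Final: 0.071787


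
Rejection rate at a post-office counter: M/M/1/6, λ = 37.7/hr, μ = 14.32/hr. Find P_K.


ρ = λ/μ = 37.7/14.32 = 2.6327
P_K = (1−ρ)ρ^K/(1−ρ^(K+1)) = (-1.6327·332.958413)/(1 − 876.573477)
= -543.615063/-875.573477 = 0.620867

Final: 0.620867


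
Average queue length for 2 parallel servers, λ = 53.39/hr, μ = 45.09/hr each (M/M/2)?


a = λ/μ = 1.1841; ρ = a/2 = 0.5920
P₀ = 0.256251
Lq = P₀·a^c·ρ / (c!·(1−ρ)²) = 0.256251·1.40204·0.5920/(2·0.16643)
= 0.63901

Final: 0.63901


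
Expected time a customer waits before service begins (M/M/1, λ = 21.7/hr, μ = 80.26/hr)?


ρ = 21.7/80.26 = 0.2704
Wq = ρ/(μ−λ) = 0.2704/(80.26 − 21.7) = 0.2704/58.56 = 0.004617 hr

Final: 0.004617 hr


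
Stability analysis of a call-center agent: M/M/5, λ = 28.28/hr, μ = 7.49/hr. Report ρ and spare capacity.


Total capacity cμ = 5·7.49 = 37.45/hr
ρ = λ/(cμ) = 28.28/37.45 = 0.7551
Stable ⇔ ρ < 1: YES
Spare capacity = cμ − λ = 37.45 − 28.28 = 9.17/hr

Final: ρ = 0.7551; stable; margin = 9.17/hr


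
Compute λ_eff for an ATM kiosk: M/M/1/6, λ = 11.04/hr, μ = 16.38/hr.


ρ = 0.6740; P_K = (1−ρ)ρ^6/(1−ρ^7) = 0.032621
λ_eff = λ(1 − P_K) = 11.04·(1 − 0.032621) = 11.04·0.967379 = 10.6799 /hr

Final: 10.6799 /hr


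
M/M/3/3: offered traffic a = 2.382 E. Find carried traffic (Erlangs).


B(3,2.382) = 0.265897 (Erlang-B)
Carried load = a(1 − B) = 2.382·(1 − 0.265897) = 2.382·0.734103 = 1.7486 E

Final: 1.7486 Erlangs


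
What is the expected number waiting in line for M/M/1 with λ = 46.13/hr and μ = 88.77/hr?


ρ = 46.13/88.77 = 0.5197
Lq = ρ²/(1−ρ) = 0.2700/0.4803 = 0.5622

Final: 0.5622


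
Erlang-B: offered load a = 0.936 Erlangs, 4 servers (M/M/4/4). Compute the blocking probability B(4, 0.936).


B(c,a) = (a^c/c!) / Σ_{k=0}^{c} a^k/k!
a^4/4! = 0.031981
Σ terms (k=0..4): 1.00000 + 0.93600 + 0.43805 + 0.13667 + 0.03198 = 2.542700
B = 0.031981/2.542700 = 0.012578

Final: 0.012578


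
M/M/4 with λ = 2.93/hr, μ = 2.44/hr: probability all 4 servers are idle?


a = λ/μ = 2.93/2.44 = 1.2008; ρ = a/c = 0.3002
Σ_{k=0}^{3} a^k/k! (terms k=0..3) = 1.00000 + 1.20082 + 0.72098 + 0.28859 = 3.21039
Tail: a^4/(4!(1−ρ)) = 2.07927/(24·0.6998) = 0.12380
P₀ = 1/(3.21039 + 0.12380) = 1/3.33420 = 0.299922

Final: 0.299922


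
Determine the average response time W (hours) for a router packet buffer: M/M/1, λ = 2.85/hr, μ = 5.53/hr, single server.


W = 1/(μ−λ) = 1/(5.53 − 2.85) = 1/2.68 = 0.3731 hr

Final: 0.3731 hr


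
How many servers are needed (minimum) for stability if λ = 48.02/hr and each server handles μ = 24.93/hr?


Stability requires cμ > λ ⇔ c > λ/μ.
λ/μ = 48.02/24.93 = 1.9262
Minimum integer c = ⌊1.9262⌋ + 1 = 2
Check: 2·24.93 = 49.86 > 48.02, while 1·24.93 = 24.93 ≤ 48.02

Final: 2 servers


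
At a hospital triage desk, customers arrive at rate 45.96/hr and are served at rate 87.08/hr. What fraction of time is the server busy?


ρ = λ/μ = 45.96/87.08 = 0.5278

Final: 0.5278


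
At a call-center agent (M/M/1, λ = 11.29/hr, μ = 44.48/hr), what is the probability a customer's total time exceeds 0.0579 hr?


W ~ Exponential(μ−λ) for M/M/1.
μ − λ = 44.48 − 11.29 = 33.1900
P(W > t) = e^{−(μ−λ)t} = e^{−1.9217} = 0.146358

Final: 0.146358


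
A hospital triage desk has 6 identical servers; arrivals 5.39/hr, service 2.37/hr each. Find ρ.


ρ = λ/(cμ) = 5.39/(6·2.37) = 5.39/14.22 = 0.3790

Final: 0.3790


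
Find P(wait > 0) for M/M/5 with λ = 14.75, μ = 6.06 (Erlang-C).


a = λ/μ = 2.4340; ρ = a/5 = 0.4868
P₀ = 0.085844 (from M/M/c formula)
C(c,a) = [a^c/(c!(1−ρ))]·P₀ = [85.42736/(120·0.5132)]·0.085844
= 1.38716·0.085844 = 0.119080

Final: 0.119080


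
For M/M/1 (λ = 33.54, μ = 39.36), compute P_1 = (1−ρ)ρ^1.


ρ = 33.54/39.36 = 0.8521
P_n = (1−ρ)·ρ^n = (1 − 0.8521)·0.8521^1 = 0.1479·0.852134 = 0.126002

Final: 0.126002


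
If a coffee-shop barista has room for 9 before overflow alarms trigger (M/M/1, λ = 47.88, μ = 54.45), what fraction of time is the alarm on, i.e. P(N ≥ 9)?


ρ = 47.88/54.45 = 0.8793
P(N ≥ n) = ρ^n = 0.8793^9 = 0.314345

Final: 0.314345


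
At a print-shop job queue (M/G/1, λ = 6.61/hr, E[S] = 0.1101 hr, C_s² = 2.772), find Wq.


ρ = λ·E[S] = 6.61·0.1101 = 0.7278
E[S²] = E[S]²(1+C_s²) = 0.1101²·(1+2.772) = 0.045724
Wq = λ·E[S²]/(2(1−ρ)) = 6.61·0.045724/(2·0.2722) = 0.55510 hr

Final: 0.55510 hr


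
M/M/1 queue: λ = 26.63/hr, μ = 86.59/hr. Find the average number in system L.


ρ = λ/μ = 26.63/86.59 = 0.3075
L = ρ/(1−ρ) = 0.3075/(1 − 0.3075) = 0.3075/0.6925 = 0.4441

Final: 0.4441


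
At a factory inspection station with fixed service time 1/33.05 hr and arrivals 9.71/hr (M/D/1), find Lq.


ρ = 9.71/33.05 = 0.2938
M/D/1: Lq = ρ²/(2(1−ρ)) = 0.08632/(2·0.7062) = 0.06111

Final: 0.06111


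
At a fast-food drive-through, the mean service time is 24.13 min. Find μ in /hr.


μ = 1/(service time) in consistent units.
1 hour = 60 min, so μ = 60/24.13 = 2.4865 per hour

Final: 2.4865 /hr


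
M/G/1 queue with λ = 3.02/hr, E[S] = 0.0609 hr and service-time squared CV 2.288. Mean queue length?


ρ = λ·E[S] = 3.02·0.0609 = 0.1839
Lq = ρ²(1+C_s²)/(2(1−ρ)) = 0.03383·(1+2.288)/(2·0.8161)
= 0.03383·3.2880/1.6322 = 0.06814

Final: 0.06814


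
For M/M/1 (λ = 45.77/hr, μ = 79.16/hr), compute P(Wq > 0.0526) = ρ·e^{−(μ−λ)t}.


ρ = 45.77/79.16 = 0.5782
P(Wq > t) = ρ·e^{−(μ−λ)t} = 0.5782·e^{−1.7563}
= 0.5782·0.172680 = 0.099843

Final: 0.099843


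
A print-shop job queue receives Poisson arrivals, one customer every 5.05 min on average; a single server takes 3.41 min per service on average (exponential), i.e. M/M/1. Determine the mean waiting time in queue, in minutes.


λ = 60/5.05 = 11.8812 /hr
μ = 60/3.41 = 17.5953 /hr
ρ = λ/μ = 11.8812/17.5953 = 0.6752
Wq = ρ/(μ−λ) = 0.6752/(17.5953−11.8812) = 0.11817 hr
In minutes: 0.11817·60 = 7.090 min

Final: 7.090 min


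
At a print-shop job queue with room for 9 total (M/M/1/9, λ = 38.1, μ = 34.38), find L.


ρ = 38.1/34.38 = 1.1082
L = ρ[1 − (K+1)ρ^K + Kρ^(K+1)] / [(1−ρ)(1−ρ^(K+1))]
Numerator: 1.1082·(1 − 10·2.520995 + 9·2.793772) = 1.035067
Denominator: (-0.1082)·(-1.793772) = 0.194091
L = 1.035067/0.194091 = 5.3329

Final: 5.3329


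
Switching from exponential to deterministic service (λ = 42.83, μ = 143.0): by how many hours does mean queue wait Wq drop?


ρ = 42.83/143.0 = 0.2995
Wq(M/M/1) = ρ/(μ−λ) = 0.2995/100.17 = 0.002990 hr
Wq(M/D/1) = ρ/(2(μ−λ)) = 0.001495 hr
Savings = 0.002990 − 0.001495 = 0.001495 hr

Final: 0.001495 hr


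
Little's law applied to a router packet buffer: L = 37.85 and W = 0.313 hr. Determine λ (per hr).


λ = L/W = 37.85/0.313 = 120.9265 /hr

Final: 120.9265 /hr


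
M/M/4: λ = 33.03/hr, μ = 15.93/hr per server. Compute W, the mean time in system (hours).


a = 2.0734; ρ = 0.5184; P₀ = 0.120370
Lq = P₀·a^c·ρ/(c!(1−ρ)²) = 0.20714
Wq = Lq/λ = 0.20714/33.03 = 0.006271 hr
W = Wq + 1/μ = 0.006271 + 0.06277 = 0.06905 hr

Final: 0.06905 hr


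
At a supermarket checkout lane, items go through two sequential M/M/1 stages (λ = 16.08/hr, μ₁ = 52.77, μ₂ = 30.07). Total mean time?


Each node sees arrival rate λ = 16.08/hr (tandem ⇒ throughput preserved).
W₁ = 1/(μ₁−λ) = 1/(52.77−16.08) = 0.02726 hr
W₂ = 1/(μ₂−λ) = 1/(30.07−16.08) = 0.07148 hr
W_total = W₁ + W₂ = 0.02726 + 0.07148 = 0.09874 hr

Final: 0.09874 hr


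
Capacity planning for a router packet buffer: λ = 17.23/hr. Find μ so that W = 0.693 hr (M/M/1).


W = 1/(μ−λ) ⇒ μ − λ = 1/W = 1/0.693 = 1.4430
μ = λ + 1/W = 17.23 + 1.4430 = 18.6730 per hr

Final: 18.6730 /hr


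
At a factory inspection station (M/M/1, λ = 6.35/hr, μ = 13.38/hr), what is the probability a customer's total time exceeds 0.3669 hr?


W ~ Exponential(μ−λ) for M/M/1.
μ − λ = 13.38 − 6.35 = 7.0300
P(W > t) = e^{−(μ−λ)t} = e^{−2.5793} = 0.075827

Final: 0.075827


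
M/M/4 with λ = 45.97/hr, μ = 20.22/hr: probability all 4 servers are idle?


a = λ/μ = 45.97/20.22 = 2.2735; ρ = a/c = 0.5684
Σ_{k=0}^{3} a^k/k! (terms k=0..3) = 1.00000 + 2.27349 + 2.58438 + 1.95852 = 7.81640
Tail: a^4/(4!(1−ρ)) = 26.71612/(24·0.4316) = 2.57901
P₀ = 1/(7.81640 + 2.57901) = 1/10.39541 = 0.096196

Final: 0.096196


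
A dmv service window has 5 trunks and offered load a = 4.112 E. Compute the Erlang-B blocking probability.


B(c,a) = (a^c/c!) / Σ_{k=0}^{c} a^k/k!
a^5/5! = 9.796801
Σ terms (k=0..5): 1.00000 + 4.11200 + 8.45427 + 11.58799 + 11.91245 + 9.79680 = 46.863514
B = 9.796801/46.863514 = 0.209050

Final: 0.209050


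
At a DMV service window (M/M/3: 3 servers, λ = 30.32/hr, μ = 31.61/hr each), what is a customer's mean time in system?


a = 0.9592; ρ = 0.3197; P₀ = 0.379445
Lq = P₀·a^c·ρ/(c!(1−ρ)²) = 0.03856
Wq = Lq/λ = 0.03856/30.32 = 0.001272 hr
W = Wq + 1/μ = 0.001272 + 0.03164 = 0.03291 hr

Final: 0.03291 hr


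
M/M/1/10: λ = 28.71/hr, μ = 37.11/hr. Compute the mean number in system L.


ρ = 28.71/37.11 = 0.7736
L = ρ[1 − (K+1)ρ^K + Kρ^(K+1)] / [(1−ρ)(1−ρ^(K+1))]
Numerator: 0.7736·(1 − 11·0.076811 + 10·0.059424) = 0.579712
Denominator: (0.2264)·(0.940576) = 0.212903
L = 0.579712/0.212903 = 2.7229

Final: 2.7229


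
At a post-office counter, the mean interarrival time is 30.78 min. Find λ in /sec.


λ = 1/(interarrival time) in consistent units.
1 second = 0.0166667 min, so λ = 0.0166667/30.78 = 0.0005415 per second

Final: 0.0005415 /sec


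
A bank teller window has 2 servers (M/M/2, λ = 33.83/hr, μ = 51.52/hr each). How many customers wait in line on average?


a = λ/μ = 0.6566; ρ = a/2 = 0.3283
P₀ = 0.505662
Lq = P₀·a^c·ρ / (c!·(1−ρ)²) = 0.505662·0.43117·0.3283/(2·0.45116)
= 0.07933

Final: 0.07933


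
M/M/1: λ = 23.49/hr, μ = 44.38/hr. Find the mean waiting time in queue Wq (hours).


ρ = 23.49/44.38 = 0.5293
Wq = ρ/(μ−λ) = 0.5293/(44.38 − 23.49) = 0.5293/20.89 = 0.02534 hr

Final: 0.02534 hr


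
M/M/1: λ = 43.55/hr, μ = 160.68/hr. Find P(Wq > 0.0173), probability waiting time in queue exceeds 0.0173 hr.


ρ = 43.55/160.68 = 0.2710
P(Wq > t) = ρ·e^{−(μ−λ)t} = 0.2710·e^{−2.0263}
= 0.2710·0.131816 = 0.035727

Final: 0.035727


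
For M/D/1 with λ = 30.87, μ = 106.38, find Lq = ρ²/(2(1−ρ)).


ρ = 30.87/106.38 = 0.2902
M/D/1: Lq = ρ²/(2(1−ρ)) = 0.08421/(2·0.7098) = 0.05932

Final: 0.05932
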